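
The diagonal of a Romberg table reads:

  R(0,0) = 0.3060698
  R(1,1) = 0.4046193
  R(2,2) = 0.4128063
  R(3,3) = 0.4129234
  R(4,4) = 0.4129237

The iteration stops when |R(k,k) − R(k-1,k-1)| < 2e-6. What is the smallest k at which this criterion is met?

|R(1,1) − R(0,0)| = 0.0985495 ≥ 2e-6
|R(2,2) − R(1,1)| = 0.0081870 ≥ 2e-6
|R(3,3) − R(2,2)| = 0.0001171 ≥ 2e-6
|R(4,4) − R(3,3)| = 0.0000003 < 2e-6

k = 4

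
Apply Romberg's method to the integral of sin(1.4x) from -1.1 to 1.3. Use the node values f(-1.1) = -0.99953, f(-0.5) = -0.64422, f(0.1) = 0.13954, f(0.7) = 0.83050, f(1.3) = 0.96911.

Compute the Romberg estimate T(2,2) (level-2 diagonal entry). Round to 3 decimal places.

0.198

T(0,0) (trapezoid, 1 panel, h=2.4000): -0.03650
T(1,0) (trapezoid, 2 panels, h=1.2000): 0.14920
T(2,0) (trapezoid, 4 panels, h=0.6000): 0.18637
T(1,1) = 0.14920 + (0.14920 − (-0.03650))/3 = 0.21110
T(2,1) = 0.18637 + (0.18637 − 0.14920)/3 = 0.19876
T(2,2) = 0.19876 + (0.19876 − 0.21110)/15 = 0.19794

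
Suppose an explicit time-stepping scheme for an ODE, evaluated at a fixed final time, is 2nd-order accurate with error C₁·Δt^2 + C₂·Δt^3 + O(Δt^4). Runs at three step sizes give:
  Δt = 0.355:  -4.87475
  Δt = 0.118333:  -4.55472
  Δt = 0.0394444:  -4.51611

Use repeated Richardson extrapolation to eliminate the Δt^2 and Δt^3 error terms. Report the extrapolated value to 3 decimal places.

-4.511

First eliminate the Δt^2 term (factor 3^2 = 9):
  B₁ = (9·(-4.55472) − (-4.87475))/8 = -4.51472
  B₂ = (9·(-4.51611) − (-4.55472))/8 = -4.51128
Then eliminate the Δt^3 term (factor 3^3 = 27):
  (27·(-4.51128) − (-4.51472))/26 = -4.51115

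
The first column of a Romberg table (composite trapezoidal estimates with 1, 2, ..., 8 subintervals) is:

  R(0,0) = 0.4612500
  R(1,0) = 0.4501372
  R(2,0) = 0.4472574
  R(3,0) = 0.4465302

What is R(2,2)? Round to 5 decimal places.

0.44629

R(1,1) = (4·0.4501372 − 0.4612500) / 3 = 0.4464329
R(2,1) = 0.4472574 + (0.4472574 − 0.4501372)/3 = 0.4462975
R(2,2) = (16·0.4462975 − 0.4464329) / 15 = 0.4462885
(Column j=1 coincides with Simpson's rule on the same nodes.)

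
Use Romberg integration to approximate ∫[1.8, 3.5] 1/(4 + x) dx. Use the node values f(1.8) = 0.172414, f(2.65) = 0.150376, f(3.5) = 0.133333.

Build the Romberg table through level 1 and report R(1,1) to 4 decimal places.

0.2571

R(0,0) (trapezoid, 1 panel, h=1.7000): 0.259885
R(1,0) (trapezoid, 2 panels, h=0.8500): 0.257762
R(1,1) = 0.257762 + (0.257762 − 0.259885)/3 = 0.257054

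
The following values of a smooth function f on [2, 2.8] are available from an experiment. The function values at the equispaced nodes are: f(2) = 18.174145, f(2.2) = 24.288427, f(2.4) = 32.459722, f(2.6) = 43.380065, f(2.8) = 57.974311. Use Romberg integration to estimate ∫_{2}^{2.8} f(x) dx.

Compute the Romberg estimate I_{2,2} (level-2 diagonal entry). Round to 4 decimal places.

I_{0,0} (trapezoid, 1 panel, h=0.8000): 30.459382
I_{1,0} (trapezoid, 2 panels, h=0.4000): 28.213580
I_{2,0} (trapezoid, 4 panels, h=0.2000): 27.640488
I_{1,1} = 28.213580 + (28.213580 − 30.459382)/3 = 27.464979
I_{2,1} = 27.640488 + (27.640488 − 28.213580)/3 = 27.449457
I_{2,2} = 27.449457 + (27.449457 − 27.464979)/15 = 27.448422

27.4484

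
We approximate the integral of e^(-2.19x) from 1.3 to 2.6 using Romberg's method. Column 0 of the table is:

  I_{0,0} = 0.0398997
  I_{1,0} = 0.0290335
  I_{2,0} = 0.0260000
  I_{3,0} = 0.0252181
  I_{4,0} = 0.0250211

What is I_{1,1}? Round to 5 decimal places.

0.02541

I_{1,1} = (4·0.0290335 − 0.0398997) / 3 = 0.0254114
(Column j=1 coincides with Simpson's rule on the same nodes.)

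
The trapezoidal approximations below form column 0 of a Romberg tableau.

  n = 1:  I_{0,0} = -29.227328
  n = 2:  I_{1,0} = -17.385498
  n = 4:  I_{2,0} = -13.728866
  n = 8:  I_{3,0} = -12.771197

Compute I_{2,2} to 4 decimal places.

Richardson extrapolation on the trapezoidal column (denominator 4−1=3):
I_{1,1} = (4·(-17.385498) − (-29.227328)) / 3 = -13.438221
I_{2,1} = (4·(-13.728866) − (-17.385498)) / 3 = -12.509989
I_{2,2} = -12.509989 + (-12.509989 − (-13.438221))/15 = -12.448107
(Column j=1 coincides with Simpson's rule on the same nodes.)

-12.4481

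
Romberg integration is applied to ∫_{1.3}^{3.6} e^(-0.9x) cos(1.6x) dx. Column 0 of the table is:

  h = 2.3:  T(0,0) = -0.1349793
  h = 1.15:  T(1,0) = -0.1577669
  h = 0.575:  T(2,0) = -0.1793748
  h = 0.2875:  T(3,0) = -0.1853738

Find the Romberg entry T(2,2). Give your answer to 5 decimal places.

-0.18799

Richardson extrapolation on the trapezoidal column (denominator 4−1=3):
T(1,1) = (4·(-0.1577669) − (-0.1349793)) / 3 = -0.1653628
T(2,1) = (4·(-0.1793748) − (-0.1577669)) / 3 = -0.1865774
T(2,2) = (16·(-0.1865774) − (-0.1653628)) / 15 = -0.1879917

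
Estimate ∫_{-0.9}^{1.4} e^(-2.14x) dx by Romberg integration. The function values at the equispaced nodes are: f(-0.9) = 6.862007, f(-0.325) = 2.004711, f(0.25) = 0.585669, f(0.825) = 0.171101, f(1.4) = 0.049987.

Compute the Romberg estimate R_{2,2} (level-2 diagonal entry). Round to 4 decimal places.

3.1954

R_{0,0} (trapezoid, 1 panel, h=2.3000): 7.948793
R_{1,0} (trapezoid, 2 panels, h=1.1500): 4.647916
R_{2,0} (trapezoid, 4 panels, h=0.5750): 3.575050
R_{1,1} = 4.647916 + (4.647916 − 7.948793)/3 = 3.547624
R_{2,1} = 3.575050 + (3.575050 − 4.647916)/3 = 3.217428
R_{2,2} = 3.217428 + (3.217428 − 3.547624)/15 = 3.195415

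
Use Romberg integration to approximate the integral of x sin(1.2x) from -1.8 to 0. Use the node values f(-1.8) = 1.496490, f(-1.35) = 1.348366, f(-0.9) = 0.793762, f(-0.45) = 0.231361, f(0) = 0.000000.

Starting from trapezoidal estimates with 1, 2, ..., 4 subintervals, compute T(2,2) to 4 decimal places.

1.4110

T(0,0) (trapezoid, 1 panel, h=1.8000): 1.346841
T(1,0) (trapezoid, 2 panels, h=0.9000): 1.387806
T(2,0) (trapezoid, 4 panels, h=0.4500): 1.404780
T(1,1) = 1.387806 + (1.387806 − 1.346841)/3 = 1.401461
T(2,1) = 1.404780 + (1.404780 − 1.387806)/3 = 1.410438
T(2,2) = 1.410438 + (1.410438 − 1.401461)/15 = 1.411036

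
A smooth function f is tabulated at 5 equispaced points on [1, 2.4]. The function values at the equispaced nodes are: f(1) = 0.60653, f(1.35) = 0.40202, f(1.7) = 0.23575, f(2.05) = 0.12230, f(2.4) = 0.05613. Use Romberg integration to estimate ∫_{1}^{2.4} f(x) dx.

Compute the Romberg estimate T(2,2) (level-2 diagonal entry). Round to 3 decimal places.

0.377

T(0,0) (trapezoid, 1 panel, h=1.4000): 0.46386
T(1,0) (trapezoid, 2 panels, h=0.7000): 0.39696
T(2,0) (trapezoid, 4 panels, h=0.3500): 0.38199
T(1,1) = 0.39696 + (0.39696 − 0.46386)/3 = 0.37466
T(2,1) = 0.38199 + (0.38199 − 0.39696)/3 = 0.37700
T(2,2) = 0.37700 + (0.37700 − 0.37466)/15 = 0.37716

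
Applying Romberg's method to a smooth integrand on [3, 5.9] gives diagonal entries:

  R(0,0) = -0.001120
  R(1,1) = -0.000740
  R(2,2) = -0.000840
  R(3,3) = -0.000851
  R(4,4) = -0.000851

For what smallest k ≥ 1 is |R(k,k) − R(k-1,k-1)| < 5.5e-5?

|R(1,1) − R(0,0)| = 0.000380 ≥ 5.5e-5
|R(2,2) − R(1,1)| = 0.000100 ≥ 5.5e-5
|R(3,3) − R(2,2)| = 0.000011 < 5.5e-5

k = 3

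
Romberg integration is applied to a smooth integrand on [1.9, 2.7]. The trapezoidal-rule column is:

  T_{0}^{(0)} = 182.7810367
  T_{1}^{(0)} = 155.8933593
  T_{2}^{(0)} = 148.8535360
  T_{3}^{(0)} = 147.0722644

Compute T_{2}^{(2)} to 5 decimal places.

Richardson extrapolation on the trapezoidal column (denominator 4−1=3):
T_{1}^{(1)} = 155.8933593 + (155.8933593 − 182.7810367)/3 = 146.9308002
T_{2}^{(1)} = 148.8535360 + (148.8535360 − 155.8933593)/3 = 146.5069282
T_{2}^{(2)} = 146.5069282 + (146.5069282 − 146.9308002)/15 = 146.4786701

146.47867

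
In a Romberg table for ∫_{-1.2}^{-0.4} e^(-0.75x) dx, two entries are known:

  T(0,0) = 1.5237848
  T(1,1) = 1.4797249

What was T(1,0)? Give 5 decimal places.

1.49074

From T(1,1) = (4·T(1,0) − T(0,0))/3, solve for T(1,0):
4·T(1,0) = 3·1.4797249 + 1.5237848 = 5.9629595
T(1,0) = 1.4907399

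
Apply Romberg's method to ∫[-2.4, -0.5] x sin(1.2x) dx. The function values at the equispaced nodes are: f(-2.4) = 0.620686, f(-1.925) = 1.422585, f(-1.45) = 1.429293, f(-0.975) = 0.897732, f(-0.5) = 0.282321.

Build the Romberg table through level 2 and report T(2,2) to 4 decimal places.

2.0630

T(0,0) (trapezoid, 1 panel, h=1.9000): 0.857857
T(1,0) (trapezoid, 2 panels, h=0.9500): 1.786757
T(2,0) (trapezoid, 4 panels, h=0.4750): 1.995529
T(1,1) = 1.786757 + (1.786757 − 0.857857)/3 = 2.096390
T(2,1) = 1.995529 + (1.995529 − 1.786757)/3 = 2.065120
T(2,2) = 2.065120 + (2.065120 − 2.096390)/15 = 2.063035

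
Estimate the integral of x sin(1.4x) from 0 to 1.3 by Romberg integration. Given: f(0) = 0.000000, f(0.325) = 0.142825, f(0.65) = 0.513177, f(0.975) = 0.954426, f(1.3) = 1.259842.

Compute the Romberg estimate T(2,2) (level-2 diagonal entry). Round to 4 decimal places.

0.7235

T(0,0) (trapezoid, 1 panel, h=1.3000): 0.818897
T(1,0) (trapezoid, 2 panels, h=0.6500): 0.743014
T(2,0) (trapezoid, 4 panels, h=0.3250): 0.728113
T(1,1) = 0.743014 + (0.743014 − 0.818897)/3 = 0.717720
T(2,1) = 0.728113 + (0.728113 − 0.743014)/3 = 0.723146
T(2,2) = 0.723146 + (0.723146 − 0.717720)/15 = 0.723508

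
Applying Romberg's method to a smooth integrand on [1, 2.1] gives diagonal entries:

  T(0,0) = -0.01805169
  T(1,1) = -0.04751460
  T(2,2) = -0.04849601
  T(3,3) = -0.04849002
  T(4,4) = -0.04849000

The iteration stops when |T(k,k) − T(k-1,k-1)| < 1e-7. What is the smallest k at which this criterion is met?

k = 4

|T(1,1) − T(0,0)| = 0.02946291 ≥ 1e-7
|T(2,2) − T(1,1)| = 0.00098141 ≥ 1e-7
|T(3,3) − T(2,2)| = 0.00000599 ≥ 1e-7
|T(4,4) − T(3,3)| = 0.00000002 < 1e-7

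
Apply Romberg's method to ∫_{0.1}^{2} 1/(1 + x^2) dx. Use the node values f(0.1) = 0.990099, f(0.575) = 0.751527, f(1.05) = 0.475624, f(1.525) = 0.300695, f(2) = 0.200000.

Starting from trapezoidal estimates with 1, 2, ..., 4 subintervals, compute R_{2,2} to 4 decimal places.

R_{0,0} (trapezoid, 1 panel, h=1.9000): 1.130594
R_{1,0} (trapezoid, 2 panels, h=0.9500): 1.017140
R_{2,0} (trapezoid, 4 panels, h=0.4750): 1.008375
R_{1,1} = 1.017140 + (1.017140 − 1.130594)/3 = 0.979322
R_{2,1} = 1.008375 + (1.008375 − 1.017140)/3 = 1.005453
R_{2,2} = 1.005453 + (1.005453 − 0.979322)/15 = 1.007195

1.0072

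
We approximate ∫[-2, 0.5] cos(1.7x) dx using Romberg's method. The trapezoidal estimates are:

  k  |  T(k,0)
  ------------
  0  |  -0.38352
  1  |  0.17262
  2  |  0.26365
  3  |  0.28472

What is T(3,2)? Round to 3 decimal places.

0.292

T(2,1) = 0.26365 + (0.26365 − 0.17262)/3 = 0.29399
T(3,1) = (4·0.28472 − 0.26365) / 3 = 0.29174
T(3,2) = 0.29174 + (0.29174 − 0.29399)/15 = 0.29159
(Column j=1 coincides with Simpson's rule on the same nodes.)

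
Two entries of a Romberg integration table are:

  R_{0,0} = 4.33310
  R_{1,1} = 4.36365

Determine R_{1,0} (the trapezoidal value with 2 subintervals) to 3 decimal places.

4.356

From R_{1,1} = (4·R_{1,0} − R_{0,0})/3, solve for R_{1,0}:
4·R_{1,0} = 3·4.36365 + 4.33310 = 17.42405
R_{1,0} = 4.35601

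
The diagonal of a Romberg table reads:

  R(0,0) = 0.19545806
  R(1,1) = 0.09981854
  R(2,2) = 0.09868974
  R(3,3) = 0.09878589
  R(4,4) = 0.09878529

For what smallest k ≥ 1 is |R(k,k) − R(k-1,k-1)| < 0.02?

k = 2

|R(1,1) − R(0,0)| = 0.09563952 ≥ 0.02
|R(2,2) − R(1,1)| = 0.00112880 < 0.02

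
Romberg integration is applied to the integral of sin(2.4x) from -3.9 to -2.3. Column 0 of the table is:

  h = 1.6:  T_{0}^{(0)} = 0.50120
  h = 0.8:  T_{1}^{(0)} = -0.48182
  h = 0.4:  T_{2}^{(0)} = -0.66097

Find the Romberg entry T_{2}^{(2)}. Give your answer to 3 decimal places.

Richardson extrapolation on the trapezoidal column (denominator 4−1=3):
T_{1}^{(1)} = -0.48182 + (-0.48182 − 0.50120)/3 = -0.80949
T_{2}^{(1)} = -0.66097 + (-0.66097 − (-0.48182))/3 = -0.72069
T_{2}^{(2)} = (16·(-0.72069) − (-0.80949)) / 15 = -0.71477
(Column j=1 coincides with Simpson's rule on the same nodes.)

-0.715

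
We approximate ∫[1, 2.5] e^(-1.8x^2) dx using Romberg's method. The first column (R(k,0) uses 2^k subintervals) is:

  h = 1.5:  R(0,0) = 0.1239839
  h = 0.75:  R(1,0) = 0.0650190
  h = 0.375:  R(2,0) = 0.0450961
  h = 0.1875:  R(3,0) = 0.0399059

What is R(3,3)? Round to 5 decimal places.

R(1,1) = (4·0.0650190 − 0.1239839) / 3 = 0.0453640
R(2,1) = 0.0450961 + (0.0450961 − 0.0650190)/3 = 0.0384551
R(3,1) = 0.0399059 + (0.0399059 − 0.0450961)/3 = 0.0381758
R(2,2) = 0.0384551 + (0.0384551 − 0.0453640)/15 = 0.0379945
R(3,2) = 0.0381758 + (0.0381758 − 0.0384551)/15 = 0.0381572
R(3,3) = (64·0.0381572 − 0.0379945) / 63 = 0.0381598
(Column j=1 coincides with Simpson's rule on the same nodes.)

0.03816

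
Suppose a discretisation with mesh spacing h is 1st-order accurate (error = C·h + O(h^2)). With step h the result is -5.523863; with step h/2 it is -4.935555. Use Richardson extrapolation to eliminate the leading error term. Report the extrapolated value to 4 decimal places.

-4.3472

Extrapolated value = (2·A(h/2) − A(h)) / (2 − 1)
= (2·(-4.935555) − (-5.523863)) / 1
= -4.347247 / 1 = -4.347247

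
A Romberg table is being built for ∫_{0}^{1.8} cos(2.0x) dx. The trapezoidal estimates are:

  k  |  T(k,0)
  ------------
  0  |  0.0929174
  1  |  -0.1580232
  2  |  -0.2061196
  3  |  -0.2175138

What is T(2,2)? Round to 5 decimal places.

T(1,1) = (4·(-0.1580232) − 0.0929174) / 3 = -0.2416701
T(2,1) = (4·(-0.2061196) − (-0.1580232)) / 3 = -0.2221517
T(2,2) = -0.2221517 + (-0.2221517 − (-0.2416701))/15 = -0.2208505

-0.22085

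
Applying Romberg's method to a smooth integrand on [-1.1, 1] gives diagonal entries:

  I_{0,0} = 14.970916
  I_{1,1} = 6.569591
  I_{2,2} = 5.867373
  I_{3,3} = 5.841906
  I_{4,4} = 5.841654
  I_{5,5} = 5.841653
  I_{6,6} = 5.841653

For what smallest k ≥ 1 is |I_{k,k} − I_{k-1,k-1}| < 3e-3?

|I_{1,1} − I_{0,0}| = 8.401325 ≥ 3e-3
|I_{2,2} − I_{1,1}| = 0.702218 ≥ 3e-3
|I_{3,3} − I_{2,2}| = 0.025467 ≥ 3e-3
|I_{4,4} − I_{3,3}| = 0.000252 < 3e-3

k = 4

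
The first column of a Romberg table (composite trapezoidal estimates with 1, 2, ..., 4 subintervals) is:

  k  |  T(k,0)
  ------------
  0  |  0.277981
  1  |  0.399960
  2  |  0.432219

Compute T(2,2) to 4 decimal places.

Richardson extrapolation on the trapezoidal column (denominator 4−1=3):
T(1,1) = (4·0.399960 − 0.277981) / 3 = 0.440620
T(2,1) = (4·0.432219 − 0.399960) / 3 = 0.442972
T(2,2) = (16·0.442972 − 0.440620) / 15 = 0.443129

0.4431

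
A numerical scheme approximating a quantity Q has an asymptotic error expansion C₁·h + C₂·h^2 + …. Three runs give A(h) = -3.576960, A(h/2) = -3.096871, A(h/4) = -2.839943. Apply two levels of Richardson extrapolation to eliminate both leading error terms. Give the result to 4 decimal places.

-2.5718

First eliminate the h term (factor 2^1 = 2):
  B₁ = (2·(-3.096871) − (-3.576960))/1 = -2.616782
  B₂ = (2·(-2.839943) − (-3.096871))/1 = -2.583015
Then eliminate the h^2 term (factor 2^2 = 4):
  (4·(-2.583015) − (-2.616782))/3 = -2.571759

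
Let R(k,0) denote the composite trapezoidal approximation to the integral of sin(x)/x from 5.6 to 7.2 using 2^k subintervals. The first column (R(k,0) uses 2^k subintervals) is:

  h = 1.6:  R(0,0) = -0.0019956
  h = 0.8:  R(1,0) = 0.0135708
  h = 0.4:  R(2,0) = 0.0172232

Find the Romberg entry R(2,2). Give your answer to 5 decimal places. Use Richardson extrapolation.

R(1,1) = (4·0.0135708 − (-0.0019956)) / 3 = 0.0187596
R(2,1) = 0.0172232 + (0.0172232 − 0.0135708)/3 = 0.0184407
R(2,2) = 0.0184407 + (0.0184407 − 0.0187596)/15 = 0.0184194

0.01842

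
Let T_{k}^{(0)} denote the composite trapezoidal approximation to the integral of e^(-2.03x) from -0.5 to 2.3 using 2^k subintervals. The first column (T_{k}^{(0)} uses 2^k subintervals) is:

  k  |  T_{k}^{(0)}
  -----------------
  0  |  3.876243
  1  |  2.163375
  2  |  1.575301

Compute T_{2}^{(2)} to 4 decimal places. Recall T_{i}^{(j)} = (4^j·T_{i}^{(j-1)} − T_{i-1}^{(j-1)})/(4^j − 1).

Richardson extrapolation on the trapezoidal column (denominator 4−1=3):
T_{1}^{(1)} = (4·2.163375 − 3.876243) / 3 = 1.592419
T_{2}^{(1)} = (4·1.575301 − 2.163375) / 3 = 1.379276
T_{2}^{(2)} = 1.379276 + (1.379276 − 1.592419)/15 = 1.365066

1.3651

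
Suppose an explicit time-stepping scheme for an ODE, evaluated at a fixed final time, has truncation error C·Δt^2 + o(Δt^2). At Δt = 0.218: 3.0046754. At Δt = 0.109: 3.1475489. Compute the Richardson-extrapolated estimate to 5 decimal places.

3.19517

The leading error scales as Δt^2; refining by a factor of 2 reduces it by 2^2 = 4.
Extrapolated value = (4·A(Δt/2) − A(Δt)) / (4 − 1)
= (4·3.1475489 − 3.0046754) / 3
= 9.5855202 / 3 = 3.1951734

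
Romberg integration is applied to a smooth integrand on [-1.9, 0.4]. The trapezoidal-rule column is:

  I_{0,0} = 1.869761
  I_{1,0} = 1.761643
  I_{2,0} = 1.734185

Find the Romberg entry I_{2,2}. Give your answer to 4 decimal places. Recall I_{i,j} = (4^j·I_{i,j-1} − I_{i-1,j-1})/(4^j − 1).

Richardson extrapolation on the trapezoidal column (denominator 4−1=3):
I_{1,1} = (4·1.761643 − 1.869761) / 3 = 1.725604
I_{2,1} = 1.734185 + (1.734185 − 1.761643)/3 = 1.725032
I_{2,2} = (16·1.725032 − 1.725604) / 15 = 1.724994

1.7250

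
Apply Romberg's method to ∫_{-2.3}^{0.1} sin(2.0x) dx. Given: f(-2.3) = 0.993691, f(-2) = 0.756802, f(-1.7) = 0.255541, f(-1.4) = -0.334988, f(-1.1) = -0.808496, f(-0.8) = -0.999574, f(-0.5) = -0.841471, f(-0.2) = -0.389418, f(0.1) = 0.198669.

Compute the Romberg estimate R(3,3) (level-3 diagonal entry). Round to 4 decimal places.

-0.5462

R(0,0) (trapezoid, 1 panel, h=2.4000): 1.430832
R(1,0) (trapezoid, 2 panels, h=1.2000): -0.254779
R(2,0) (trapezoid, 4 panels, h=0.6000): -0.478948
R(3,0) (trapezoid, 8 panels, h=0.3000): -0.529627
R(1,1) = -0.254779 + (-0.254779 − 1.430832)/3 = -0.816649
R(2,1) = -0.478948 + (-0.478948 − (-0.254779))/3 = -0.553671
R(3,1) = -0.529627 + (-0.529627 − (-0.478948))/3 = -0.546520
R(2,2) = -0.553671 + (-0.553671 − (-0.816649))/15 = -0.536139
R(3,2) = -0.546520 + (-0.546520 − (-0.553671))/15 = -0.546043
R(3,3) = -0.546043 + (-0.546043 − (-0.536139))/63 = -0.546200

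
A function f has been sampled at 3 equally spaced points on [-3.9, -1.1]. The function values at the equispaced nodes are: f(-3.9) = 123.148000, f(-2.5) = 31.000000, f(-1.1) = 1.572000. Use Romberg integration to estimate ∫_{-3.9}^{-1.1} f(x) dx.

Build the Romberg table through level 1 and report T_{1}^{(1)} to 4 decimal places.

116.0693

T_{0}^{(0)} (trapezoid, 1 panel, h=2.8000): 174.608000
T_{1}^{(0)} (trapezoid, 2 panels, h=1.4000): 130.704000
T_{1}^{(1)} = 130.704000 + (130.704000 − 174.608000)/3 = 116.069333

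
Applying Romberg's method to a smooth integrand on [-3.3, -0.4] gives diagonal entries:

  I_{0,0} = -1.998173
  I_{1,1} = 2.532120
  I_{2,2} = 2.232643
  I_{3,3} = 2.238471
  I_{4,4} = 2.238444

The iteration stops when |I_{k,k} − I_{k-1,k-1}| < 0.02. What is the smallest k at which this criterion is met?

|I_{1,1} − I_{0,0}| = 4.530293 ≥ 0.02
|I_{2,2} − I_{1,1}| = 0.299477 ≥ 0.02
|I_{3,3} − I_{2,2}| = 0.005828 < 0.02

k = 3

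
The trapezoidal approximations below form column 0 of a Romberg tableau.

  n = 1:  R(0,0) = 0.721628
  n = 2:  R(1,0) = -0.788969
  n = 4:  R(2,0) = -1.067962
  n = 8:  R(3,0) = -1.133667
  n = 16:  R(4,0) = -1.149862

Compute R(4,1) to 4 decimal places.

-1.1553

R(4,1) = (4·(-1.149862) − (-1.133667)) / 3 = -1.155260
(Column j=1 coincides with Simpson's rule on the same nodes.)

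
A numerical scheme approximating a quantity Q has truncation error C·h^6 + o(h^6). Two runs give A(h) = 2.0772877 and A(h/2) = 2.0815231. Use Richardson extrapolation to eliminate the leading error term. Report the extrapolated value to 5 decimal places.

Extrapolated value = (64·A(h/2) − A(h)) / (64 − 1)
= (64·2.0815231 − 2.0772877) / 63
= 131.1401907 / 63 = 2.0815903

2.08159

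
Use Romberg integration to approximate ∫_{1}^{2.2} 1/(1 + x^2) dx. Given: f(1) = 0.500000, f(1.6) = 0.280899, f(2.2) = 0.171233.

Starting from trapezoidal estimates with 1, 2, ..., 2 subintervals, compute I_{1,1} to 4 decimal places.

I_{0,0} (trapezoid, 1 panel, h=1.2000): 0.402740
I_{1,0} (trapezoid, 2 panels, h=0.6000): 0.369909
I_{1,1} = 0.369909 + (0.369909 − 0.402740)/3 = 0.358965

0.3590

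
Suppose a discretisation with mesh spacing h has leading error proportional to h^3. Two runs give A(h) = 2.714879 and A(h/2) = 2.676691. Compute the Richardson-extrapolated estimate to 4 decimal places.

The leading error scales as h^3; refining by a factor of 2 reduces it by 2^3 = 8.
Extrapolated value = (8·A(h/2) − A(h)) / (8 − 1)
= (8·2.676691 − 2.714879) / 7
= 18.698649 / 7 = 2.671236

2.6712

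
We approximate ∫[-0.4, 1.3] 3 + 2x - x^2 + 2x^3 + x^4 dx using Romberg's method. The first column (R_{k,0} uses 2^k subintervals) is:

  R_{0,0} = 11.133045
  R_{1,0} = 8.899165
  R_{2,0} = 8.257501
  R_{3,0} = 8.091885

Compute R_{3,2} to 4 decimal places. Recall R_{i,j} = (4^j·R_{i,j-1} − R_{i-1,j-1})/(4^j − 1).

R_{2,1} = 8.257501 + (8.257501 − 8.899165)/3 = 8.043613
R_{3,1} = 8.091885 + (8.091885 − 8.257501)/3 = 8.036680
R_{3,2} = (16·8.036680 − 8.043613) / 15 = 8.036218

8.0362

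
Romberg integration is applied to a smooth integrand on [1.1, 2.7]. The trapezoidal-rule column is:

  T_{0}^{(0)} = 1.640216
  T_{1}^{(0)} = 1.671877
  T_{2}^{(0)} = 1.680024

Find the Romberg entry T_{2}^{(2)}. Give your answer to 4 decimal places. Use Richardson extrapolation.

1.6828

Richardson extrapolation on the trapezoidal column (denominator 4−1=3):
T_{1}^{(1)} = 1.671877 + (1.671877 − 1.640216)/3 = 1.682431
T_{2}^{(1)} = 1.680024 + (1.680024 − 1.671877)/3 = 1.682740
T_{2}^{(2)} = (16·1.682740 − 1.682431) / 15 = 1.682761
(Column j=1 coincides with Simpson's rule on the same nodes.)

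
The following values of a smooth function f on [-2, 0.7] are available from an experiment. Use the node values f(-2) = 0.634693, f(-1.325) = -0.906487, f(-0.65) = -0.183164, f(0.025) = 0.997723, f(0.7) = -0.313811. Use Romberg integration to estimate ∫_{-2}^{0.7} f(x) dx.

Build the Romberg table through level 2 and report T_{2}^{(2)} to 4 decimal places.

T_{0}^{(0)} (trapezoid, 1 panel, h=2.7000): 0.433191
T_{1}^{(0)} (trapezoid, 2 panels, h=1.3500): -0.030676
T_{2}^{(0)} (trapezoid, 4 panels, h=0.6750): 0.046246
T_{1}^{(1)} = -0.030676 + (-0.030676 − 0.433191)/3 = -0.185298
T_{2}^{(1)} = 0.046246 + (0.046246 − (-0.030676))/3 = 0.071887
T_{2}^{(2)} = 0.071887 + (0.071887 − (-0.185298))/15 = 0.089033

0.0890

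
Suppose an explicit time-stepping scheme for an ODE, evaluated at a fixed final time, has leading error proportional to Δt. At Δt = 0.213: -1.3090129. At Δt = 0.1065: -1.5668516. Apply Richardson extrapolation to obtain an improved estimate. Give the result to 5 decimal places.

-1.82469

The leading error scales as Δt; refining by a factor of 2 reduces it by 2^1 = 2.
Extrapolated value = (2·A(Δt/2) − A(Δt)) / (2 − 1)
= (2·(-1.5668516) − (-1.3090129)) / 1
= -1.8246903 / 1 = -1.8246903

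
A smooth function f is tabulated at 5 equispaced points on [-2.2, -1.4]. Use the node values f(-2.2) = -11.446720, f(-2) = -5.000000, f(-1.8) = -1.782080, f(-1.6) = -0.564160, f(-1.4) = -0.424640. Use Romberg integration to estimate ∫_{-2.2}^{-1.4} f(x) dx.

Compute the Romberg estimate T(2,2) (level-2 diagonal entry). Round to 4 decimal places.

-2.5114

T(0,0) (trapezoid, 1 panel, h=0.8000): -4.748544
T(1,0) (trapezoid, 2 panels, h=0.4000): -3.087104
T(2,0) (trapezoid, 4 panels, h=0.2000): -2.656384
T(1,1) = -3.087104 + (-3.087104 − (-4.748544))/3 = -2.533291
T(2,1) = -2.656384 + (-2.656384 − (-3.087104))/3 = -2.512811
T(2,2) = -2.512811 + (-2.512811 − (-2.533291))/15 = -2.511446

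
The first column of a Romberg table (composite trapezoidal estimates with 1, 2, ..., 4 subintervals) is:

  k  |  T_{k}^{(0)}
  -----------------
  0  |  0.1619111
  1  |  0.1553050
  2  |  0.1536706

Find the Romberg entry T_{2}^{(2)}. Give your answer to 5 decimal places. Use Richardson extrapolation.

T_{1}^{(1)} = 0.1553050 + (0.1553050 − 0.1619111)/3 = 0.1531030
T_{2}^{(1)} = (4·0.1536706 − 0.1553050) / 3 = 0.1531258
T_{2}^{(2)} = (16·0.1531258 − 0.1531030) / 15 = 0.1531273

0.15313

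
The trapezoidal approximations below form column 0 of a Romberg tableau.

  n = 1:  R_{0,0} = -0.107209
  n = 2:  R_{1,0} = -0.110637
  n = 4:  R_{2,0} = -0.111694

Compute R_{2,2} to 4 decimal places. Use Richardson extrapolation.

-0.1121

Richardson extrapolation on the trapezoidal column (denominator 4−1=3):
R_{1,1} = (4·(-0.110637) − (-0.107209)) / 3 = -0.111780
R_{2,1} = (4·(-0.111694) − (-0.110637)) / 3 = -0.112046
R_{2,2} = -0.112046 + (-0.112046 − (-0.111780))/15 = -0.112064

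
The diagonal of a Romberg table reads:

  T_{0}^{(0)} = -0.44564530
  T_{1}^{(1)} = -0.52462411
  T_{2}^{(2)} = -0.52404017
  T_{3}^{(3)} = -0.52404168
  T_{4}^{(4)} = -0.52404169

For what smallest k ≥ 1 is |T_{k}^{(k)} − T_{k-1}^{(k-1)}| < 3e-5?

|T_{1}^{(1)} − T_{0}^{(0)}| = 0.07897881 ≥ 3e-5
|T_{2}^{(2)} − T_{1}^{(1)}| = 0.00058394 ≥ 3e-5
|T_{3}^{(3)} − T_{2}^{(2)}| = 0.00000151 < 3e-5

k = 3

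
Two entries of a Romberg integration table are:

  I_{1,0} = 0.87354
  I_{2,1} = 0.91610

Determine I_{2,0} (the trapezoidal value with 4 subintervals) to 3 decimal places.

From I_{2,1} = (4·I_{2,0} − I_{1,0})/3, solve for I_{2,0}:
4·I_{2,0} = 3·0.91610 + 0.87354 = 3.62184
I_{2,0} = 0.90546

0.905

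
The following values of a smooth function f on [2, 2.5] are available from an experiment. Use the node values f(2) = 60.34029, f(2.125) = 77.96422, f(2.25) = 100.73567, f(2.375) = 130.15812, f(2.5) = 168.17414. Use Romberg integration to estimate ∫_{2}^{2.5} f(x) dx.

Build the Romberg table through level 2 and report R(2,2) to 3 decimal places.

R(0,0) (trapezoid, 1 panel, h=0.5000): 57.12861
R(1,0) (trapezoid, 2 panels, h=0.2500): 53.74822
R(2,0) (trapezoid, 4 panels, h=0.1250): 52.88940
R(1,1) = 53.74822 + (53.74822 − 57.12861)/3 = 52.62142
R(2,1) = 52.88940 + (52.88940 − 53.74822)/3 = 52.60313
R(2,2) = 52.60313 + (52.60313 − 52.62142)/15 = 52.60191

52.602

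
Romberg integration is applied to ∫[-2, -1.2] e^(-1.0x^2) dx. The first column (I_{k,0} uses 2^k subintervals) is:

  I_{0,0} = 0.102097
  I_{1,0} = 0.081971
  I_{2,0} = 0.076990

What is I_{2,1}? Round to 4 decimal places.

I_{2,1} = (4·0.076990 − 0.081971) / 3 = 0.075330
(Column j=1 coincides with Simpson's rule on the same nodes.)

0.0753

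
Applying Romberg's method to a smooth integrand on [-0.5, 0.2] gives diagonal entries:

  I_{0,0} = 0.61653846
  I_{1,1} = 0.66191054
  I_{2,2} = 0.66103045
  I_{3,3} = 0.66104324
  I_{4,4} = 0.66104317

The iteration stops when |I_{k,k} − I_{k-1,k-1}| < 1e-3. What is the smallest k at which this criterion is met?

|I_{1,1} − I_{0,0}| = 0.04537208 ≥ 1e-3
|I_{2,2} − I_{1,1}| = 0.00088009 < 1e-3

k = 2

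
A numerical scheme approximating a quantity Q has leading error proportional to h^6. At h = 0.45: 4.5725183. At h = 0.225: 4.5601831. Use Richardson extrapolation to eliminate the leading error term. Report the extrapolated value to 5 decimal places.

Extrapolated value = (64·A(h/2) − A(h)) / (64 − 1)
= (64·4.5601831 − 4.5725183) / 63
= 287.2792001 / 63 = 4.5599873

4.55999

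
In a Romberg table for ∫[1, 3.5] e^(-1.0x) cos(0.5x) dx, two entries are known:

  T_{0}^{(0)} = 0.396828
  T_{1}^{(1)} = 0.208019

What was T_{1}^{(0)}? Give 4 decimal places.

0.2552

From T_{1}^{(1)} = (4·T_{1}^{(0)} − T_{0}^{(0)})/3, solve for T_{1}^{(0)}:
4·T_{1}^{(0)} = 3·0.208019 + 0.396828 = 1.020885
T_{1}^{(0)} = 0.255221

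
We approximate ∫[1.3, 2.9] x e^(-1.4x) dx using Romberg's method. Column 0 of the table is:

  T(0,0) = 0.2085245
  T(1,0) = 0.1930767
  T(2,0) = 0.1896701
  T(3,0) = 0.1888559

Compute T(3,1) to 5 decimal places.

0.18858

T(3,1) = (4·0.1888559 − 0.1896701) / 3 = 0.1885845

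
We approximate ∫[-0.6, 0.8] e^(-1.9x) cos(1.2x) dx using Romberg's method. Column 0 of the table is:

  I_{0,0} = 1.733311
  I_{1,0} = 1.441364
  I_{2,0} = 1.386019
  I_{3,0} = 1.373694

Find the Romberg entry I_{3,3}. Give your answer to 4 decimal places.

1.3697

Richardson extrapolation on the trapezoidal column (denominator 4−1=3):
I_{1,1} = (4·1.441364 − 1.733311) / 3 = 1.344048
I_{2,1} = (4·1.386019 − 1.441364) / 3 = 1.367571
I_{3,1} = 1.373694 + (1.373694 − 1.386019)/3 = 1.369586
I_{2,2} = 1.367571 + (1.367571 − 1.344048)/15 = 1.369139
I_{3,2} = 1.369586 + (1.369586 − 1.367571)/15 = 1.369720
I_{3,3} = 1.369720 + (1.369720 − 1.369139)/63 = 1.369729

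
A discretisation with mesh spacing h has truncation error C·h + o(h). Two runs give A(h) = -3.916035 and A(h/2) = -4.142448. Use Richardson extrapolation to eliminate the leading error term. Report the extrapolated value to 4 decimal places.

Extrapolated value = (2·A(h/2) − A(h)) / (2 − 1)
= (2·(-4.142448) − (-3.916035)) / 1
= -4.368861 / 1 = -4.368861

-4.3689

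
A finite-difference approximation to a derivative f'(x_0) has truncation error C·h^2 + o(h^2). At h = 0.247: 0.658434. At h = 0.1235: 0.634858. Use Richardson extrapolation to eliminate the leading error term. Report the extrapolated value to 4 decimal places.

Extrapolated value = (4·A(h/2) − A(h)) / (4 − 1)
= (4·0.634858 − 0.658434) / 3
= 1.880998 / 3 = 0.626999

0.6270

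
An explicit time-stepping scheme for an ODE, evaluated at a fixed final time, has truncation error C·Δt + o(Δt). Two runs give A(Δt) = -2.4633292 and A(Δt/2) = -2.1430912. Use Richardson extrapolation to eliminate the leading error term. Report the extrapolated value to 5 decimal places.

-1.82285

The leading error scales as Δt; refining by a factor of 2 reduces it by 2^1 = 2.
Extrapolated value = (2·A(Δt/2) − A(Δt)) / (2 − 1)
= (2·(-2.1430912) − (-2.4633292)) / 1
= -1.8228532 / 1 = -1.8228532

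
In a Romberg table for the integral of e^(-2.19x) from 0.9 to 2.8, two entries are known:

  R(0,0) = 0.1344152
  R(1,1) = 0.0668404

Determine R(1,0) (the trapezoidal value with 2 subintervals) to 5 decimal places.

0.08373

From R(1,1) = (4·R(1,0) − R(0,0))/3, solve for R(1,0):
4·R(1,0) = 3·0.0668404 + 0.1344152 = 0.3349364
R(1,0) = 0.0837341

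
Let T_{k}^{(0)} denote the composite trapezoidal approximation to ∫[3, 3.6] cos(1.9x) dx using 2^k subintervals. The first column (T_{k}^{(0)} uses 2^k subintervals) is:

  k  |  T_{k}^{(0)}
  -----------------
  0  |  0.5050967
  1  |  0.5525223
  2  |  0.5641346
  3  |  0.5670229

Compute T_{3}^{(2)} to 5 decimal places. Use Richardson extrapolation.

0.56798

Richardson extrapolation on the trapezoidal column (denominator 4−1=3):
T_{2}^{(1)} = 0.5641346 + (0.5641346 − 0.5525223)/3 = 0.5680054
T_{3}^{(1)} = (4·0.5670229 − 0.5641346) / 3 = 0.5679857
T_{3}^{(2)} = (16·0.5679857 − 0.5680054) / 15 = 0.5679844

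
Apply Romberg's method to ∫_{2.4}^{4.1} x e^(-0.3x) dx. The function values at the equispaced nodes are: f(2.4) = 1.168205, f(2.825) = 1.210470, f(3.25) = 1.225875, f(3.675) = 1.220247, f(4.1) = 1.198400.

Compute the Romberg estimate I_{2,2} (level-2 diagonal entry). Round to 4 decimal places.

2.0600

I_{0,0} (trapezoid, 1 panel, h=1.7000): 2.011614
I_{1,0} (trapezoid, 2 panels, h=0.8500): 2.047801
I_{2,0} (trapezoid, 4 panels, h=0.4250): 2.056955
I_{1,1} = 2.047801 + (2.047801 − 2.011614)/3 = 2.059863
I_{2,1} = 2.056955 + (2.056955 − 2.047801)/3 = 2.060006
I_{2,2} = 2.060006 + (2.060006 − 2.059863)/15 = 2.060016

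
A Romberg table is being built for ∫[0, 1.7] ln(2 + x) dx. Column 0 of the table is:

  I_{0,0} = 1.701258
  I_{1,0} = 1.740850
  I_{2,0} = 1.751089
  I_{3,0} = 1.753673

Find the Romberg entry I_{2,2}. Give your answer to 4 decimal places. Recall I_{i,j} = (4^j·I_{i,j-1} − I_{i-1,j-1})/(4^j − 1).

Richardson extrapolation on the trapezoidal column (denominator 4−1=3):
I_{1,1} = (4·1.740850 − 1.701258) / 3 = 1.754047
I_{2,1} = 1.751089 + (1.751089 − 1.740850)/3 = 1.754502
I_{2,2} = 1.754502 + (1.754502 − 1.754047)/15 = 1.754532

1.7545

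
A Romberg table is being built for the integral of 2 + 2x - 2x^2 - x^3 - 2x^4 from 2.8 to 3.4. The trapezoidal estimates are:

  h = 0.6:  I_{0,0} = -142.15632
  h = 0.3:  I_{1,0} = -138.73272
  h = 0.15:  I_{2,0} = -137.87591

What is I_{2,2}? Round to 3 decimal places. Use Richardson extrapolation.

Richardson extrapolation on the trapezoidal column (denominator 4−1=3):
I_{1,1} = -138.73272 + (-138.73272 − (-142.15632))/3 = -137.59152
I_{2,1} = (4·(-137.87591) − (-138.73272)) / 3 = -137.59031
I_{2,2} = (16·(-137.59031) − (-137.59152)) / 15 = -137.59023

-137.590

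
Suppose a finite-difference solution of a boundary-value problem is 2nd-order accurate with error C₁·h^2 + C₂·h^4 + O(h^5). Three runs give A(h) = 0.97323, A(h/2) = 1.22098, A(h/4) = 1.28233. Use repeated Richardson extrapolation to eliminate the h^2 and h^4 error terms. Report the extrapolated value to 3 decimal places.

1.303

First eliminate the h^2 term (factor 2^2 = 4):
  B₁ = (4·1.22098 − 0.97323)/3 = 1.30356
  B₂ = (4·1.28233 − 1.22098)/3 = 1.30278
Then eliminate the h^4 term (factor 2^4 = 16):
  (16·1.30278 − 1.30356)/15 = 1.30273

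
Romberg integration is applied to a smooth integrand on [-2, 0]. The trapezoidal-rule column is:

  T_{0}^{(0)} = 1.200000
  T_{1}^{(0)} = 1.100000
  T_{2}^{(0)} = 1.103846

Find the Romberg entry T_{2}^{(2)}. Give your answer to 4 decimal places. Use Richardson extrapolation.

1.1077

Richardson extrapolation on the trapezoidal column (denominator 4−1=3):
T_{1}^{(1)} = 1.100000 + (1.100000 − 1.200000)/3 = 1.066667
T_{2}^{(1)} = 1.103846 + (1.103846 − 1.100000)/3 = 1.105128
T_{2}^{(2)} = 1.105128 + (1.105128 − 1.066667)/15 = 1.107692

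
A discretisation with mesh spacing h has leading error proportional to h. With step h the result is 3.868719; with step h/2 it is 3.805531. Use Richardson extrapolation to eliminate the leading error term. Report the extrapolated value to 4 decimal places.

3.7423

Extrapolated value = (2·A(h/2) − A(h)) / (2 − 1)
= (2·3.805531 − 3.868719) / 1
= 3.742343 / 1 = 3.742343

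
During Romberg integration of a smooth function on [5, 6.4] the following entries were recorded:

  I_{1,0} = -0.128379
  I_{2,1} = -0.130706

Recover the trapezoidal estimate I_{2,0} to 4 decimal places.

From I_{2,1} = (4·I_{2,0} − I_{1,0})/3, solve for I_{2,0}:
4·I_{2,0} = 3·(-0.130706) + (-0.128379) = -0.520497
I_{2,0} = -0.130124

-0.1301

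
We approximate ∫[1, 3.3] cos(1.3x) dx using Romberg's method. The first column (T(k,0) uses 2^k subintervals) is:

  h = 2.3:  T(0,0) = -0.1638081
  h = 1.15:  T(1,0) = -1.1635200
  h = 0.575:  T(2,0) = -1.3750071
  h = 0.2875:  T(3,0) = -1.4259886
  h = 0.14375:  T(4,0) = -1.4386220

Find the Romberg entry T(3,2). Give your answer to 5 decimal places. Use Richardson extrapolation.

-1.44281

Richardson extrapolation on the trapezoidal column (denominator 4−1=3):
T(2,1) = -1.3750071 + (-1.3750071 − (-1.1635200))/3 = -1.4455028
T(3,1) = -1.4259886 + (-1.4259886 − (-1.3750071))/3 = -1.4429824
T(3,2) = -1.4429824 + (-1.4429824 − (-1.4455028))/15 = -1.4428144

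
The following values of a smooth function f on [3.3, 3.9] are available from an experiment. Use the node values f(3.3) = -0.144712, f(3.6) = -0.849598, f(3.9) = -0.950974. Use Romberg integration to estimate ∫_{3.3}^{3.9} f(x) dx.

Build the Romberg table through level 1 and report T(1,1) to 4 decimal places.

T(0,0) (trapezoid, 1 panel, h=0.6000): -0.328706
T(1,0) (trapezoid, 2 panels, h=0.3000): -0.419232
T(1,1) = -0.419232 + (-0.419232 − (-0.328706))/3 = -0.449407

-0.4494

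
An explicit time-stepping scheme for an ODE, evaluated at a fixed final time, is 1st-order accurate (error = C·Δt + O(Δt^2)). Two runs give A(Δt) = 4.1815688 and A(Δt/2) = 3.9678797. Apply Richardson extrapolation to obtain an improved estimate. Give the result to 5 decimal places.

3.75419

The leading error scales as Δt; refining by a factor of 2 reduces it by 2^1 = 2.
Extrapolated value = (2·A(Δt/2) − A(Δt)) / (2 − 1)
= (2·3.9678797 − 4.1815688) / 1
= 3.7541906 / 1 = 3.7541906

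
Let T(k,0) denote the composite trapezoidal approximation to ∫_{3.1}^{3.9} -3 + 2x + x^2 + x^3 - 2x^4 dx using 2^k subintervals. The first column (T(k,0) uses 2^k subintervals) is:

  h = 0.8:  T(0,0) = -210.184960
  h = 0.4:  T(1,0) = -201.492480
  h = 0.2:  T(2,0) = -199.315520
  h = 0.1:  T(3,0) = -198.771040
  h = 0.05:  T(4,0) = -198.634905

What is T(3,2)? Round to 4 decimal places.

Richardson extrapolation on the trapezoidal column (denominator 4−1=3):
T(2,1) = (4·(-199.315520) − (-201.492480)) / 3 = -198.589867
T(3,1) = -198.771040 + (-198.771040 − (-199.315520))/3 = -198.589547
T(3,2) = (16·(-198.589547) − (-198.589867)) / 15 = -198.589526

-198.5895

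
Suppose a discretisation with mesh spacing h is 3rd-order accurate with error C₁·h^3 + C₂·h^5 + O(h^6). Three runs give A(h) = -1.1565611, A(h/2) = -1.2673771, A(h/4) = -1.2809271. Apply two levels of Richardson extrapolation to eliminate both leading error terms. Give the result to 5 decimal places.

First eliminate the h^3 term (factor 2^3 = 8):
  B₁ = (8·(-1.2673771) − (-1.1565611))/7 = -1.2832080
  B₂ = (8·(-1.2809271) − (-1.2673771))/7 = -1.2828628
Then eliminate the h^5 term (factor 2^5 = 32):
  (32·(-1.2828628) − (-1.2832080))/31 = -1.2828517

-1.28285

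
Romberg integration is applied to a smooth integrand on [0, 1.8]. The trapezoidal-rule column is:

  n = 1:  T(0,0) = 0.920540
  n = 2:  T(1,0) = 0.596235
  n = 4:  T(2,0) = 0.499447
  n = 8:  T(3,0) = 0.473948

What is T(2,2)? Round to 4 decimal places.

Richardson extrapolation on the trapezoidal column (denominator 4−1=3):
T(1,1) = (4·0.596235 − 0.920540) / 3 = 0.488133
T(2,1) = 0.499447 + (0.499447 − 0.596235)/3 = 0.467184
T(2,2) = (16·0.467184 − 0.488133) / 15 = 0.465787

0.4658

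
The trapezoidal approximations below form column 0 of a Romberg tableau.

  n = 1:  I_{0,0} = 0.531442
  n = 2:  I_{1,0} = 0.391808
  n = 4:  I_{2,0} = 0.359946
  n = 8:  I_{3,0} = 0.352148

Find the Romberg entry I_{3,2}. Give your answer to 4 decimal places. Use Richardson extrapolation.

Richardson extrapolation on the trapezoidal column (denominator 4−1=3):
I_{2,1} = 0.359946 + (0.359946 − 0.391808)/3 = 0.349325
I_{3,1} = 0.352148 + (0.352148 − 0.359946)/3 = 0.349549
I_{3,2} = (16·0.349549 − 0.349325) / 15 = 0.349564

0.3496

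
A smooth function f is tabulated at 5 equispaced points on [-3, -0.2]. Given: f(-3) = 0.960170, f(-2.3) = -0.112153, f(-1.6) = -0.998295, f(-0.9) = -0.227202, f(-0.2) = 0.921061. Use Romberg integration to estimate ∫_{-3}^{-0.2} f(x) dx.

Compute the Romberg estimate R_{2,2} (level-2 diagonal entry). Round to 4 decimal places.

-0.3009

R_{0,0} (trapezoid, 1 panel, h=2.8000): 2.633723
R_{1,0} (trapezoid, 2 panels, h=1.4000): -0.080751
R_{2,0} (trapezoid, 4 panels, h=0.7000): -0.277924
R_{1,1} = -0.080751 + (-0.080751 − 2.633723)/3 = -0.985576
R_{2,1} = -0.277924 + (-0.277924 − (-0.080751))/3 = -0.343648
R_{2,2} = -0.343648 + (-0.343648 − (-0.985576))/15 = -0.300853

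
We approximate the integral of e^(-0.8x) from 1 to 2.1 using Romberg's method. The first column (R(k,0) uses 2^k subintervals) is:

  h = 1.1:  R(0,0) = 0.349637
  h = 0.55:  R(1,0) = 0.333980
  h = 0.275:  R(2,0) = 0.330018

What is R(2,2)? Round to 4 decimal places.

R(1,1) = 0.333980 + (0.333980 − 0.349637)/3 = 0.328761
R(2,1) = (4·0.330018 − 0.333980) / 3 = 0.328697
R(2,2) = (16·0.328697 − 0.328761) / 15 = 0.328693
(Column j=1 coincides with Simpson's rule on the same nodes.)

0.3287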